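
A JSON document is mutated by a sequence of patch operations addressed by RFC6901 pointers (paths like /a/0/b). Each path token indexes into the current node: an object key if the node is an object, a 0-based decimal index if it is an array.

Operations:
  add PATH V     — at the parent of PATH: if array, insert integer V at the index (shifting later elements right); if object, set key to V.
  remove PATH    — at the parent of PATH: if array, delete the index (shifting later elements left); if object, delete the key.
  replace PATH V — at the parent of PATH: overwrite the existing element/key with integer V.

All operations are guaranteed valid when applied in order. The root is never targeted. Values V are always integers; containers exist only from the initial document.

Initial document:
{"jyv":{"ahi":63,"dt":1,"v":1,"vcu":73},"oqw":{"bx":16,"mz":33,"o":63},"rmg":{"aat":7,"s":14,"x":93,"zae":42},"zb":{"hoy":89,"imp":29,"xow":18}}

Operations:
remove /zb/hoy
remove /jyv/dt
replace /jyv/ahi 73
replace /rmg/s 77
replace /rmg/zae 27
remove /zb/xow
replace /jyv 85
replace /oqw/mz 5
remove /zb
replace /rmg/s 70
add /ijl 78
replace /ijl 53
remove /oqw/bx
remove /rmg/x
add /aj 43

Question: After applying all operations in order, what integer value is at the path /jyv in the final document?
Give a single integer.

After op 1 (remove /zb/hoy): {"jyv":{"ahi":63,"dt":1,"v":1,"vcu":73},"oqw":{"bx":16,"mz":33,"o":63},"rmg":{"aat":7,"s":14,"x":93,"zae":42},"zb":{"imp":29,"xow":18}}
After op 2 (remove /jyv/dt): {"jyv":{"ahi":63,"v":1,"vcu":73},"oqw":{"bx":16,"mz":33,"o":63},"rmg":{"aat":7,"s":14,"x":93,"zae":42},"zb":{"imp":29,"xow":18}}
After op 3 (replace /jyv/ahi 73): {"jyv":{"ahi":73,"v":1,"vcu":73},"oqw":{"bx":16,"mz":33,"o":63},"rmg":{"aat":7,"s":14,"x":93,"zae":42},"zb":{"imp":29,"xow":18}}
After op 4 (replace /rmg/s 77): {"jyv":{"ahi":73,"v":1,"vcu":73},"oqw":{"bx":16,"mz":33,"o":63},"rmg":{"aat":7,"s":77,"x":93,"zae":42},"zb":{"imp":29,"xow":18}}
After op 5 (replace /rmg/zae 27): {"jyv":{"ahi":73,"v":1,"vcu":73},"oqw":{"bx":16,"mz":33,"o":63},"rmg":{"aat":7,"s":77,"x":93,"zae":27},"zb":{"imp":29,"xow":18}}
After op 6 (remove /zb/xow): {"jyv":{"ahi":73,"v":1,"vcu":73},"oqw":{"bx":16,"mz":33,"o":63},"rmg":{"aat":7,"s":77,"x":93,"zae":27},"zb":{"imp":29}}
After op 7 (replace /jyv 85): {"jyv":85,"oqw":{"bx":16,"mz":33,"o":63},"rmg":{"aat":7,"s":77,"x":93,"zae":27},"zb":{"imp":29}}
After op 8 (replace /oqw/mz 5): {"jyv":85,"oqw":{"bx":16,"mz":5,"o":63},"rmg":{"aat":7,"s":77,"x":93,"zae":27},"zb":{"imp":29}}
After op 9 (remove /zb): {"jyv":85,"oqw":{"bx":16,"mz":5,"o":63},"rmg":{"aat":7,"s":77,"x":93,"zae":27}}
After op 10 (replace /rmg/s 70): {"jyv":85,"oqw":{"bx":16,"mz":5,"o":63},"rmg":{"aat":7,"s":70,"x":93,"zae":27}}
After op 11 (add /ijl 78): {"ijl":78,"jyv":85,"oqw":{"bx":16,"mz":5,"o":63},"rmg":{"aat":7,"s":70,"x":93,"zae":27}}
After op 12 (replace /ijl 53): {"ijl":53,"jyv":85,"oqw":{"bx":16,"mz":5,"o":63},"rmg":{"aat":7,"s":70,"x":93,"zae":27}}
After op 13 (remove /oqw/bx): {"ijl":53,"jyv":85,"oqw":{"mz":5,"o":63},"rmg":{"aat":7,"s":70,"x":93,"zae":27}}
After op 14 (remove /rmg/x): {"ijl":53,"jyv":85,"oqw":{"mz":5,"o":63},"rmg":{"aat":7,"s":70,"zae":27}}
After op 15 (add /aj 43): {"aj":43,"ijl":53,"jyv":85,"oqw":{"mz":5,"o":63},"rmg":{"aat":7,"s":70,"zae":27}}
Value at /jyv: 85

Answer: 85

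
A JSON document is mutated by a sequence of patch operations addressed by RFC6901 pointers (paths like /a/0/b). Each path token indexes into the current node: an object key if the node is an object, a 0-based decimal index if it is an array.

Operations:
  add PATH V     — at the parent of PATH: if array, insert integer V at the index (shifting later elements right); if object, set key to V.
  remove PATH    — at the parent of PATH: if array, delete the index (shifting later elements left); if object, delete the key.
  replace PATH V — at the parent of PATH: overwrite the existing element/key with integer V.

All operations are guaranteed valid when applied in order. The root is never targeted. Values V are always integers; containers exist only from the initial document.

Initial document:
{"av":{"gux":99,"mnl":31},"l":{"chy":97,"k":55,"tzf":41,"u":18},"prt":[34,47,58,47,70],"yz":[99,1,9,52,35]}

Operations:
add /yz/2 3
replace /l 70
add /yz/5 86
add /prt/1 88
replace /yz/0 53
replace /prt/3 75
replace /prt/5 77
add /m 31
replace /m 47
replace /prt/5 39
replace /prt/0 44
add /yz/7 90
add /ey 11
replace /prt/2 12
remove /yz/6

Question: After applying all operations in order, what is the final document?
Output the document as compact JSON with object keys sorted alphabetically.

Answer: {"av":{"gux":99,"mnl":31},"ey":11,"l":70,"m":47,"prt":[44,88,12,75,47,39],"yz":[53,1,3,9,52,86,90]}

Derivation:
After op 1 (add /yz/2 3): {"av":{"gux":99,"mnl":31},"l":{"chy":97,"k":55,"tzf":41,"u":18},"prt":[34,47,58,47,70],"yz":[99,1,3,9,52,35]}
After op 2 (replace /l 70): {"av":{"gux":99,"mnl":31},"l":70,"prt":[34,47,58,47,70],"yz":[99,1,3,9,52,35]}
After op 3 (add /yz/5 86): {"av":{"gux":99,"mnl":31},"l":70,"prt":[34,47,58,47,70],"yz":[99,1,3,9,52,86,35]}
After op 4 (add /prt/1 88): {"av":{"gux":99,"mnl":31},"l":70,"prt":[34,88,47,58,47,70],"yz":[99,1,3,9,52,86,35]}
After op 5 (replace /yz/0 53): {"av":{"gux":99,"mnl":31},"l":70,"prt":[34,88,47,58,47,70],"yz":[53,1,3,9,52,86,35]}
After op 6 (replace /prt/3 75): {"av":{"gux":99,"mnl":31},"l":70,"prt":[34,88,47,75,47,70],"yz":[53,1,3,9,52,86,35]}
After op 7 (replace /prt/5 77): {"av":{"gux":99,"mnl":31},"l":70,"prt":[34,88,47,75,47,77],"yz":[53,1,3,9,52,86,35]}
After op 8 (add /m 31): {"av":{"gux":99,"mnl":31},"l":70,"m":31,"prt":[34,88,47,75,47,77],"yz":[53,1,3,9,52,86,35]}
After op 9 (replace /m 47): {"av":{"gux":99,"mnl":31},"l":70,"m":47,"prt":[34,88,47,75,47,77],"yz":[53,1,3,9,52,86,35]}
After op 10 (replace /prt/5 39): {"av":{"gux":99,"mnl":31},"l":70,"m":47,"prt":[34,88,47,75,47,39],"yz":[53,1,3,9,52,86,35]}
After op 11 (replace /prt/0 44): {"av":{"gux":99,"mnl":31},"l":70,"m":47,"prt":[44,88,47,75,47,39],"yz":[53,1,3,9,52,86,35]}
After op 12 (add /yz/7 90): {"av":{"gux":99,"mnl":31},"l":70,"m":47,"prt":[44,88,47,75,47,39],"yz":[53,1,3,9,52,86,35,90]}
After op 13 (add /ey 11): {"av":{"gux":99,"mnl":31},"ey":11,"l":70,"m":47,"prt":[44,88,47,75,47,39],"yz":[53,1,3,9,52,86,35,90]}
After op 14 (replace /prt/2 12): {"av":{"gux":99,"mnl":31},"ey":11,"l":70,"m":47,"prt":[44,88,12,75,47,39],"yz":[53,1,3,9,52,86,35,90]}
After op 15 (remove /yz/6): {"av":{"gux":99,"mnl":31},"ey":11,"l":70,"m":47,"prt":[44,88,12,75,47,39],"yz":[53,1,3,9,52,86,90]}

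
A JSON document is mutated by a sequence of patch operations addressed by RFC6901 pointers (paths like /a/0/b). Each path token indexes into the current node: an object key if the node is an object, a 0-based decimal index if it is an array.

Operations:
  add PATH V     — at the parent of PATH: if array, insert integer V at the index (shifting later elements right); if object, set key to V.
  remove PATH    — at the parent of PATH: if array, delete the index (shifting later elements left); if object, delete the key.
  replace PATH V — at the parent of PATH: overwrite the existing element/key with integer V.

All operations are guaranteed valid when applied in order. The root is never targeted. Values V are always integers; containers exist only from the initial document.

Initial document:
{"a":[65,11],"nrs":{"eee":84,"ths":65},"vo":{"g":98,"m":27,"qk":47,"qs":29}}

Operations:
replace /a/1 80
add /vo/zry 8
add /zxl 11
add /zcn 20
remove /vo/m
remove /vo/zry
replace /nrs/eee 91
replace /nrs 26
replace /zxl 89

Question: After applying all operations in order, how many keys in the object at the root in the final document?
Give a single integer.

After op 1 (replace /a/1 80): {"a":[65,80],"nrs":{"eee":84,"ths":65},"vo":{"g":98,"m":27,"qk":47,"qs":29}}
After op 2 (add /vo/zry 8): {"a":[65,80],"nrs":{"eee":84,"ths":65},"vo":{"g":98,"m":27,"qk":47,"qs":29,"zry":8}}
After op 3 (add /zxl 11): {"a":[65,80],"nrs":{"eee":84,"ths":65},"vo":{"g":98,"m":27,"qk":47,"qs":29,"zry":8},"zxl":11}
After op 4 (add /zcn 20): {"a":[65,80],"nrs":{"eee":84,"ths":65},"vo":{"g":98,"m":27,"qk":47,"qs":29,"zry":8},"zcn":20,"zxl":11}
After op 5 (remove /vo/m): {"a":[65,80],"nrs":{"eee":84,"ths":65},"vo":{"g":98,"qk":47,"qs":29,"zry":8},"zcn":20,"zxl":11}
After op 6 (remove /vo/zry): {"a":[65,80],"nrs":{"eee":84,"ths":65},"vo":{"g":98,"qk":47,"qs":29},"zcn":20,"zxl":11}
After op 7 (replace /nrs/eee 91): {"a":[65,80],"nrs":{"eee":91,"ths":65},"vo":{"g":98,"qk":47,"qs":29},"zcn":20,"zxl":11}
After op 8 (replace /nrs 26): {"a":[65,80],"nrs":26,"vo":{"g":98,"qk":47,"qs":29},"zcn":20,"zxl":11}
After op 9 (replace /zxl 89): {"a":[65,80],"nrs":26,"vo":{"g":98,"qk":47,"qs":29},"zcn":20,"zxl":89}
Size at the root: 5

Answer: 5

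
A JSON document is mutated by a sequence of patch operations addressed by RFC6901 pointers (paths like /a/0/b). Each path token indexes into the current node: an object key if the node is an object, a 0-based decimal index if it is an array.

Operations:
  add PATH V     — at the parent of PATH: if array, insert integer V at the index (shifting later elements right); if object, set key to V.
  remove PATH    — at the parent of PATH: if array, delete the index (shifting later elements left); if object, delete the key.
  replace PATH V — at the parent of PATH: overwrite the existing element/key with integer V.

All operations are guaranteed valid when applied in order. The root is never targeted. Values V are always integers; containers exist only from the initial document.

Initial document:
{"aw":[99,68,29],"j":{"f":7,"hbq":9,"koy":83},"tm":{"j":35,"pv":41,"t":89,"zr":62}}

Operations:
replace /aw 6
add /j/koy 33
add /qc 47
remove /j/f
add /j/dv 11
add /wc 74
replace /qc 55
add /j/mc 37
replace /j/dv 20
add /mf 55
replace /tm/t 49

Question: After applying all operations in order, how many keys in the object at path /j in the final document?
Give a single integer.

After op 1 (replace /aw 6): {"aw":6,"j":{"f":7,"hbq":9,"koy":83},"tm":{"j":35,"pv":41,"t":89,"zr":62}}
After op 2 (add /j/koy 33): {"aw":6,"j":{"f":7,"hbq":9,"koy":33},"tm":{"j":35,"pv":41,"t":89,"zr":62}}
After op 3 (add /qc 47): {"aw":6,"j":{"f":7,"hbq":9,"koy":33},"qc":47,"tm":{"j":35,"pv":41,"t":89,"zr":62}}
After op 4 (remove /j/f): {"aw":6,"j":{"hbq":9,"koy":33},"qc":47,"tm":{"j":35,"pv":41,"t":89,"zr":62}}
After op 5 (add /j/dv 11): {"aw":6,"j":{"dv":11,"hbq":9,"koy":33},"qc":47,"tm":{"j":35,"pv":41,"t":89,"zr":62}}
After op 6 (add /wc 74): {"aw":6,"j":{"dv":11,"hbq":9,"koy":33},"qc":47,"tm":{"j":35,"pv":41,"t":89,"zr":62},"wc":74}
After op 7 (replace /qc 55): {"aw":6,"j":{"dv":11,"hbq":9,"koy":33},"qc":55,"tm":{"j":35,"pv":41,"t":89,"zr":62},"wc":74}
After op 8 (add /j/mc 37): {"aw":6,"j":{"dv":11,"hbq":9,"koy":33,"mc":37},"qc":55,"tm":{"j":35,"pv":41,"t":89,"zr":62},"wc":74}
After op 9 (replace /j/dv 20): {"aw":6,"j":{"dv":20,"hbq":9,"koy":33,"mc":37},"qc":55,"tm":{"j":35,"pv":41,"t":89,"zr":62},"wc":74}
After op 10 (add /mf 55): {"aw":6,"j":{"dv":20,"hbq":9,"koy":33,"mc":37},"mf":55,"qc":55,"tm":{"j":35,"pv":41,"t":89,"zr":62},"wc":74}
After op 11 (replace /tm/t 49): {"aw":6,"j":{"dv":20,"hbq":9,"koy":33,"mc":37},"mf":55,"qc":55,"tm":{"j":35,"pv":41,"t":49,"zr":62},"wc":74}
Size at path /j: 4

Answer: 4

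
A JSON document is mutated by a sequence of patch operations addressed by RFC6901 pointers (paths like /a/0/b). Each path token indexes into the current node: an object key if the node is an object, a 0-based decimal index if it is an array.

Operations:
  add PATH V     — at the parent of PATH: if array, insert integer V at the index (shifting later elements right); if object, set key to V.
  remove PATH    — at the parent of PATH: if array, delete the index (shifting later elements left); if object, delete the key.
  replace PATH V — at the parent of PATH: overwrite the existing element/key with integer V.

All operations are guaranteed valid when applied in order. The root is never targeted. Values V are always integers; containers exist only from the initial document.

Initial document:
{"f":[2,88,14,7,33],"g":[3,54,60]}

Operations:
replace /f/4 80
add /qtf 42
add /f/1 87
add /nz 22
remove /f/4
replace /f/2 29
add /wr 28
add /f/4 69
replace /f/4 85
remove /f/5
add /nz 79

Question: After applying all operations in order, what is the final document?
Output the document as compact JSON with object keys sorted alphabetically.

Answer: {"f":[2,87,29,14,85],"g":[3,54,60],"nz":79,"qtf":42,"wr":28}

Derivation:
After op 1 (replace /f/4 80): {"f":[2,88,14,7,80],"g":[3,54,60]}
After op 2 (add /qtf 42): {"f":[2,88,14,7,80],"g":[3,54,60],"qtf":42}
After op 3 (add /f/1 87): {"f":[2,87,88,14,7,80],"g":[3,54,60],"qtf":42}
After op 4 (add /nz 22): {"f":[2,87,88,14,7,80],"g":[3,54,60],"nz":22,"qtf":42}
After op 5 (remove /f/4): {"f":[2,87,88,14,80],"g":[3,54,60],"nz":22,"qtf":42}
After op 6 (replace /f/2 29): {"f":[2,87,29,14,80],"g":[3,54,60],"nz":22,"qtf":42}
After op 7 (add /wr 28): {"f":[2,87,29,14,80],"g":[3,54,60],"nz":22,"qtf":42,"wr":28}
After op 8 (add /f/4 69): {"f":[2,87,29,14,69,80],"g":[3,54,60],"nz":22,"qtf":42,"wr":28}
After op 9 (replace /f/4 85): {"f":[2,87,29,14,85,80],"g":[3,54,60],"nz":22,"qtf":42,"wr":28}
After op 10 (remove /f/5): {"f":[2,87,29,14,85],"g":[3,54,60],"nz":22,"qtf":42,"wr":28}
After op 11 (add /nz 79): {"f":[2,87,29,14,85],"g":[3,54,60],"nz":79,"qtf":42,"wr":28}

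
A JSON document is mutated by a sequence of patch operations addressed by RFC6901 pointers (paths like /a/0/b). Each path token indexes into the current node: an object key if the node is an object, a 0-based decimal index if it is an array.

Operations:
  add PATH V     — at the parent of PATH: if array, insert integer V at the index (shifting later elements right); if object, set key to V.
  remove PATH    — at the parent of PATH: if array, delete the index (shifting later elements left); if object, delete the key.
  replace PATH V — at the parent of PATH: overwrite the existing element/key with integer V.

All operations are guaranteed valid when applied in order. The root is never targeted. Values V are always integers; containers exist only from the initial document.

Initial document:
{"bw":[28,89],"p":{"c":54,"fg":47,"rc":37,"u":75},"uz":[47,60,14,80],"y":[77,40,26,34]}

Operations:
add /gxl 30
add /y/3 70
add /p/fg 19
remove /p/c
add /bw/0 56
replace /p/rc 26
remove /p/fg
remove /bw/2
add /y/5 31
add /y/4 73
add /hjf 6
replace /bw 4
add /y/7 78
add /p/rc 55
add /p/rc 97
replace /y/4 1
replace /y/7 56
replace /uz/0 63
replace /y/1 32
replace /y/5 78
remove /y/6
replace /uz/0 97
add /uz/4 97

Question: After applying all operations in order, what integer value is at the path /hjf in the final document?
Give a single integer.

Answer: 6

Derivation:
After op 1 (add /gxl 30): {"bw":[28,89],"gxl":30,"p":{"c":54,"fg":47,"rc":37,"u":75},"uz":[47,60,14,80],"y":[77,40,26,34]}
After op 2 (add /y/3 70): {"bw":[28,89],"gxl":30,"p":{"c":54,"fg":47,"rc":37,"u":75},"uz":[47,60,14,80],"y":[77,40,26,70,34]}
After op 3 (add /p/fg 19): {"bw":[28,89],"gxl":30,"p":{"c":54,"fg":19,"rc":37,"u":75},"uz":[47,60,14,80],"y":[77,40,26,70,34]}
After op 4 (remove /p/c): {"bw":[28,89],"gxl":30,"p":{"fg":19,"rc":37,"u":75},"uz":[47,60,14,80],"y":[77,40,26,70,34]}
After op 5 (add /bw/0 56): {"bw":[56,28,89],"gxl":30,"p":{"fg":19,"rc":37,"u":75},"uz":[47,60,14,80],"y":[77,40,26,70,34]}
After op 6 (replace /p/rc 26): {"bw":[56,28,89],"gxl":30,"p":{"fg":19,"rc":26,"u":75},"uz":[47,60,14,80],"y":[77,40,26,70,34]}
After op 7 (remove /p/fg): {"bw":[56,28,89],"gxl":30,"p":{"rc":26,"u":75},"uz":[47,60,14,80],"y":[77,40,26,70,34]}
After op 8 (remove /bw/2): {"bw":[56,28],"gxl":30,"p":{"rc":26,"u":75},"uz":[47,60,14,80],"y":[77,40,26,70,34]}
After op 9 (add /y/5 31): {"bw":[56,28],"gxl":30,"p":{"rc":26,"u":75},"uz":[47,60,14,80],"y":[77,40,26,70,34,31]}
After op 10 (add /y/4 73): {"bw":[56,28],"gxl":30,"p":{"rc":26,"u":75},"uz":[47,60,14,80],"y":[77,40,26,70,73,34,31]}
After op 11 (add /hjf 6): {"bw":[56,28],"gxl":30,"hjf":6,"p":{"rc":26,"u":75},"uz":[47,60,14,80],"y":[77,40,26,70,73,34,31]}
After op 12 (replace /bw 4): {"bw":4,"gxl":30,"hjf":6,"p":{"rc":26,"u":75},"uz":[47,60,14,80],"y":[77,40,26,70,73,34,31]}
After op 13 (add /y/7 78): {"bw":4,"gxl":30,"hjf":6,"p":{"rc":26,"u":75},"uz":[47,60,14,80],"y":[77,40,26,70,73,34,31,78]}
After op 14 (add /p/rc 55): {"bw":4,"gxl":30,"hjf":6,"p":{"rc":55,"u":75},"uz":[47,60,14,80],"y":[77,40,26,70,73,34,31,78]}
After op 15 (add /p/rc 97): {"bw":4,"gxl":30,"hjf":6,"p":{"rc":97,"u":75},"uz":[47,60,14,80],"y":[77,40,26,70,73,34,31,78]}
After op 16 (replace /y/4 1): {"bw":4,"gxl":30,"hjf":6,"p":{"rc":97,"u":75},"uz":[47,60,14,80],"y":[77,40,26,70,1,34,31,78]}
After op 17 (replace /y/7 56): {"bw":4,"gxl":30,"hjf":6,"p":{"rc":97,"u":75},"uz":[47,60,14,80],"y":[77,40,26,70,1,34,31,56]}
After op 18 (replace /uz/0 63): {"bw":4,"gxl":30,"hjf":6,"p":{"rc":97,"u":75},"uz":[63,60,14,80],"y":[77,40,26,70,1,34,31,56]}
After op 19 (replace /y/1 32): {"bw":4,"gxl":30,"hjf":6,"p":{"rc":97,"u":75},"uz":[63,60,14,80],"y":[77,32,26,70,1,34,31,56]}
After op 20 (replace /y/5 78): {"bw":4,"gxl":30,"hjf":6,"p":{"rc":97,"u":75},"uz":[63,60,14,80],"y":[77,32,26,70,1,78,31,56]}
After op 21 (remove /y/6): {"bw":4,"gxl":30,"hjf":6,"p":{"rc":97,"u":75},"uz":[63,60,14,80],"y":[77,32,26,70,1,78,56]}
After op 22 (replace /uz/0 97): {"bw":4,"gxl":30,"hjf":6,"p":{"rc":97,"u":75},"uz":[97,60,14,80],"y":[77,32,26,70,1,78,56]}
After op 23 (add /uz/4 97): {"bw":4,"gxl":30,"hjf":6,"p":{"rc":97,"u":75},"uz":[97,60,14,80,97],"y":[77,32,26,70,1,78,56]}
Value at /hjf: 6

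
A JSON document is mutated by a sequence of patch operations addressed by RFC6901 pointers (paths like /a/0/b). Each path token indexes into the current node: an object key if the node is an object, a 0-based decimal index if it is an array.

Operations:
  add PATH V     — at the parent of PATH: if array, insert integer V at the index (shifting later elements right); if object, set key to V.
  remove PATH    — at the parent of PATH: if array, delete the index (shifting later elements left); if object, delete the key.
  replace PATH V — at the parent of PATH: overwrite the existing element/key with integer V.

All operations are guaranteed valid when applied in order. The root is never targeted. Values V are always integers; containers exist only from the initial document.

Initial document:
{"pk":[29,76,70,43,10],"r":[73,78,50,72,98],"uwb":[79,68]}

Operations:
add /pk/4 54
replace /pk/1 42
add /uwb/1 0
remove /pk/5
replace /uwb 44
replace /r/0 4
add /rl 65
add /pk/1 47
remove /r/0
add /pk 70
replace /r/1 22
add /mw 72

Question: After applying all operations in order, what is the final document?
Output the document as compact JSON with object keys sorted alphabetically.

After op 1 (add /pk/4 54): {"pk":[29,76,70,43,54,10],"r":[73,78,50,72,98],"uwb":[79,68]}
After op 2 (replace /pk/1 42): {"pk":[29,42,70,43,54,10],"r":[73,78,50,72,98],"uwb":[79,68]}
After op 3 (add /uwb/1 0): {"pk":[29,42,70,43,54,10],"r":[73,78,50,72,98],"uwb":[79,0,68]}
After op 4 (remove /pk/5): {"pk":[29,42,70,43,54],"r":[73,78,50,72,98],"uwb":[79,0,68]}
After op 5 (replace /uwb 44): {"pk":[29,42,70,43,54],"r":[73,78,50,72,98],"uwb":44}
After op 6 (replace /r/0 4): {"pk":[29,42,70,43,54],"r":[4,78,50,72,98],"uwb":44}
After op 7 (add /rl 65): {"pk":[29,42,70,43,54],"r":[4,78,50,72,98],"rl":65,"uwb":44}
After op 8 (add /pk/1 47): {"pk":[29,47,42,70,43,54],"r":[4,78,50,72,98],"rl":65,"uwb":44}
After op 9 (remove /r/0): {"pk":[29,47,42,70,43,54],"r":[78,50,72,98],"rl":65,"uwb":44}
After op 10 (add /pk 70): {"pk":70,"r":[78,50,72,98],"rl":65,"uwb":44}
After op 11 (replace /r/1 22): {"pk":70,"r":[78,22,72,98],"rl":65,"uwb":44}
After op 12 (add /mw 72): {"mw":72,"pk":70,"r":[78,22,72,98],"rl":65,"uwb":44}

Answer: {"mw":72,"pk":70,"r":[78,22,72,98],"rl":65,"uwb":44}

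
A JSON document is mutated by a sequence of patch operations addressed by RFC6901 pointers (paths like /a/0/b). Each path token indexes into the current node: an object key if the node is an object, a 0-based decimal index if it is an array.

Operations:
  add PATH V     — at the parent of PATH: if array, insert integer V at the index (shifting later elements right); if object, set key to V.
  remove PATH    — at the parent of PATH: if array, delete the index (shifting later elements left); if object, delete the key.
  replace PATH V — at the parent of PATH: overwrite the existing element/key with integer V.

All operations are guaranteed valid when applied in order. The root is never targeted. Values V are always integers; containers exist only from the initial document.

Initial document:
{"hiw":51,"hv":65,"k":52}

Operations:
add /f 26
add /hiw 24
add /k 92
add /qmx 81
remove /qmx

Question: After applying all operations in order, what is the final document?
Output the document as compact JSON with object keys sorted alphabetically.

After op 1 (add /f 26): {"f":26,"hiw":51,"hv":65,"k":52}
After op 2 (add /hiw 24): {"f":26,"hiw":24,"hv":65,"k":52}
After op 3 (add /k 92): {"f":26,"hiw":24,"hv":65,"k":92}
After op 4 (add /qmx 81): {"f":26,"hiw":24,"hv":65,"k":92,"qmx":81}
After op 5 (remove /qmx): {"f":26,"hiw":24,"hv":65,"k":92}

Answer: {"f":26,"hiw":24,"hv":65,"k":92}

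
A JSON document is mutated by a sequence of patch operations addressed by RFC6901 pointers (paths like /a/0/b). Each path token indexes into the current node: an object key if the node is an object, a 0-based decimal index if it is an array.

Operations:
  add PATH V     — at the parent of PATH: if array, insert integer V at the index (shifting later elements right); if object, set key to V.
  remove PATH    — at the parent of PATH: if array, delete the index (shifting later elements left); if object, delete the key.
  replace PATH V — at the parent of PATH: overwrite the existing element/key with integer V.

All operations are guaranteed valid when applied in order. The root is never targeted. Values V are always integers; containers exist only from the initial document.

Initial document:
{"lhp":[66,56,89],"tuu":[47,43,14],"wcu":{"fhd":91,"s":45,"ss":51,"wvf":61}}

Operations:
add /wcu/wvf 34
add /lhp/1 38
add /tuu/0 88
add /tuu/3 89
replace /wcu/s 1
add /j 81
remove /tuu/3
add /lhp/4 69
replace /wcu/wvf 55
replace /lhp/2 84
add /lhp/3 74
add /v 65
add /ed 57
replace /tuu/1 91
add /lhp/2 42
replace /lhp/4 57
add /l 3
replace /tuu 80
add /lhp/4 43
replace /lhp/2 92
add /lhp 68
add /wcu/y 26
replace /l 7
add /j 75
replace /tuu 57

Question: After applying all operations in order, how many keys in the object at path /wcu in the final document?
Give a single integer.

After op 1 (add /wcu/wvf 34): {"lhp":[66,56,89],"tuu":[47,43,14],"wcu":{"fhd":91,"s":45,"ss":51,"wvf":34}}
After op 2 (add /lhp/1 38): {"lhp":[66,38,56,89],"tuu":[47,43,14],"wcu":{"fhd":91,"s":45,"ss":51,"wvf":34}}
After op 3 (add /tuu/0 88): {"lhp":[66,38,56,89],"tuu":[88,47,43,14],"wcu":{"fhd":91,"s":45,"ss":51,"wvf":34}}
After op 4 (add /tuu/3 89): {"lhp":[66,38,56,89],"tuu":[88,47,43,89,14],"wcu":{"fhd":91,"s":45,"ss":51,"wvf":34}}
After op 5 (replace /wcu/s 1): {"lhp":[66,38,56,89],"tuu":[88,47,43,89,14],"wcu":{"fhd":91,"s":1,"ss":51,"wvf":34}}
After op 6 (add /j 81): {"j":81,"lhp":[66,38,56,89],"tuu":[88,47,43,89,14],"wcu":{"fhd":91,"s":1,"ss":51,"wvf":34}}
After op 7 (remove /tuu/3): {"j":81,"lhp":[66,38,56,89],"tuu":[88,47,43,14],"wcu":{"fhd":91,"s":1,"ss":51,"wvf":34}}
After op 8 (add /lhp/4 69): {"j":81,"lhp":[66,38,56,89,69],"tuu":[88,47,43,14],"wcu":{"fhd":91,"s":1,"ss":51,"wvf":34}}
After op 9 (replace /wcu/wvf 55): {"j":81,"lhp":[66,38,56,89,69],"tuu":[88,47,43,14],"wcu":{"fhd":91,"s":1,"ss":51,"wvf":55}}
After op 10 (replace /lhp/2 84): {"j":81,"lhp":[66,38,84,89,69],"tuu":[88,47,43,14],"wcu":{"fhd":91,"s":1,"ss":51,"wvf":55}}
After op 11 (add /lhp/3 74): {"j":81,"lhp":[66,38,84,74,89,69],"tuu":[88,47,43,14],"wcu":{"fhd":91,"s":1,"ss":51,"wvf":55}}
After op 12 (add /v 65): {"j":81,"lhp":[66,38,84,74,89,69],"tuu":[88,47,43,14],"v":65,"wcu":{"fhd":91,"s":1,"ss":51,"wvf":55}}
After op 13 (add /ed 57): {"ed":57,"j":81,"lhp":[66,38,84,74,89,69],"tuu":[88,47,43,14],"v":65,"wcu":{"fhd":91,"s":1,"ss":51,"wvf":55}}
After op 14 (replace /tuu/1 91): {"ed":57,"j":81,"lhp":[66,38,84,74,89,69],"tuu":[88,91,43,14],"v":65,"wcu":{"fhd":91,"s":1,"ss":51,"wvf":55}}
After op 15 (add /lhp/2 42): {"ed":57,"j":81,"lhp":[66,38,42,84,74,89,69],"tuu":[88,91,43,14],"v":65,"wcu":{"fhd":91,"s":1,"ss":51,"wvf":55}}
After op 16 (replace /lhp/4 57): {"ed":57,"j":81,"lhp":[66,38,42,84,57,89,69],"tuu":[88,91,43,14],"v":65,"wcu":{"fhd":91,"s":1,"ss":51,"wvf":55}}
After op 17 (add /l 3): {"ed":57,"j":81,"l":3,"lhp":[66,38,42,84,57,89,69],"tuu":[88,91,43,14],"v":65,"wcu":{"fhd":91,"s":1,"ss":51,"wvf":55}}
After op 18 (replace /tuu 80): {"ed":57,"j":81,"l":3,"lhp":[66,38,42,84,57,89,69],"tuu":80,"v":65,"wcu":{"fhd":91,"s":1,"ss":51,"wvf":55}}
After op 19 (add /lhp/4 43): {"ed":57,"j":81,"l":3,"lhp":[66,38,42,84,43,57,89,69],"tuu":80,"v":65,"wcu":{"fhd":91,"s":1,"ss":51,"wvf":55}}
After op 20 (replace /lhp/2 92): {"ed":57,"j":81,"l":3,"lhp":[66,38,92,84,43,57,89,69],"tuu":80,"v":65,"wcu":{"fhd":91,"s":1,"ss":51,"wvf":55}}
After op 21 (add /lhp 68): {"ed":57,"j":81,"l":3,"lhp":68,"tuu":80,"v":65,"wcu":{"fhd":91,"s":1,"ss":51,"wvf":55}}
After op 22 (add /wcu/y 26): {"ed":57,"j":81,"l":3,"lhp":68,"tuu":80,"v":65,"wcu":{"fhd":91,"s":1,"ss":51,"wvf":55,"y":26}}
After op 23 (replace /l 7): {"ed":57,"j":81,"l":7,"lhp":68,"tuu":80,"v":65,"wcu":{"fhd":91,"s":1,"ss":51,"wvf":55,"y":26}}
After op 24 (add /j 75): {"ed":57,"j":75,"l":7,"lhp":68,"tuu":80,"v":65,"wcu":{"fhd":91,"s":1,"ss":51,"wvf":55,"y":26}}
After op 25 (replace /tuu 57): {"ed":57,"j":75,"l":7,"lhp":68,"tuu":57,"v":65,"wcu":{"fhd":91,"s":1,"ss":51,"wvf":55,"y":26}}
Size at path /wcu: 5

Answer: 5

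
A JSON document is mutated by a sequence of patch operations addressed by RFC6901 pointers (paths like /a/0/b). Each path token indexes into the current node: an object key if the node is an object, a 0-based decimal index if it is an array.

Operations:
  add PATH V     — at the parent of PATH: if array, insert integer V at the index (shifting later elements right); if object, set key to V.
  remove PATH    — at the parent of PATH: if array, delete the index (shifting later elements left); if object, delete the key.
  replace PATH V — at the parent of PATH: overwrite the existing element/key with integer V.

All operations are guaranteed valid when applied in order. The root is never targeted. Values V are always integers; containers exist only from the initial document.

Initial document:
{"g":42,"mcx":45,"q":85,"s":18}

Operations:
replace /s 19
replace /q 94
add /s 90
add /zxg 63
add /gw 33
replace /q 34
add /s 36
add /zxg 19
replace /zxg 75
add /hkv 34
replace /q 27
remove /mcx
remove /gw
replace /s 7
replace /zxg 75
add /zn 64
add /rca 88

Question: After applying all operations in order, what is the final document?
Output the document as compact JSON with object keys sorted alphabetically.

Answer: {"g":42,"hkv":34,"q":27,"rca":88,"s":7,"zn":64,"zxg":75}

Derivation:
After op 1 (replace /s 19): {"g":42,"mcx":45,"q":85,"s":19}
After op 2 (replace /q 94): {"g":42,"mcx":45,"q":94,"s":19}
After op 3 (add /s 90): {"g":42,"mcx":45,"q":94,"s":90}
After op 4 (add /zxg 63): {"g":42,"mcx":45,"q":94,"s":90,"zxg":63}
After op 5 (add /gw 33): {"g":42,"gw":33,"mcx":45,"q":94,"s":90,"zxg":63}
After op 6 (replace /q 34): {"g":42,"gw":33,"mcx":45,"q":34,"s":90,"zxg":63}
After op 7 (add /s 36): {"g":42,"gw":33,"mcx":45,"q":34,"s":36,"zxg":63}
After op 8 (add /zxg 19): {"g":42,"gw":33,"mcx":45,"q":34,"s":36,"zxg":19}
After op 9 (replace /zxg 75): {"g":42,"gw":33,"mcx":45,"q":34,"s":36,"zxg":75}
After op 10 (add /hkv 34): {"g":42,"gw":33,"hkv":34,"mcx":45,"q":34,"s":36,"zxg":75}
After op 11 (replace /q 27): {"g":42,"gw":33,"hkv":34,"mcx":45,"q":27,"s":36,"zxg":75}
After op 12 (remove /mcx): {"g":42,"gw":33,"hkv":34,"q":27,"s":36,"zxg":75}
After op 13 (remove /gw): {"g":42,"hkv":34,"q":27,"s":36,"zxg":75}
After op 14 (replace /s 7): {"g":42,"hkv":34,"q":27,"s":7,"zxg":75}
After op 15 (replace /zxg 75): {"g":42,"hkv":34,"q":27,"s":7,"zxg":75}
After op 16 (add /zn 64): {"g":42,"hkv":34,"q":27,"s":7,"zn":64,"zxg":75}
After op 17 (add /rca 88): {"g":42,"hkv":34,"q":27,"rca":88,"s":7,"zn":64,"zxg":75}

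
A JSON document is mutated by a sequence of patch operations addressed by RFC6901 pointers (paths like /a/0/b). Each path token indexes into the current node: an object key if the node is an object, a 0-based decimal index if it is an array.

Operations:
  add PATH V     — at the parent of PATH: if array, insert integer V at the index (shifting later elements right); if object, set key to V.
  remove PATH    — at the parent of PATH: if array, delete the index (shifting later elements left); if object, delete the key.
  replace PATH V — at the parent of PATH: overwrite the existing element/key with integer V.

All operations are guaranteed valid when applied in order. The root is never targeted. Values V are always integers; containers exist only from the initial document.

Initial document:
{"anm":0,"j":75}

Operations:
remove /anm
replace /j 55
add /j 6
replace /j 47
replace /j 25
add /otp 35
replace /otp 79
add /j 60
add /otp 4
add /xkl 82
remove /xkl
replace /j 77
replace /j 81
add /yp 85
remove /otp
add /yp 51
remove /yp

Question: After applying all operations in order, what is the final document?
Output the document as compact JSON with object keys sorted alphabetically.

Answer: {"j":81}

Derivation:
After op 1 (remove /anm): {"j":75}
After op 2 (replace /j 55): {"j":55}
After op 3 (add /j 6): {"j":6}
After op 4 (replace /j 47): {"j":47}
After op 5 (replace /j 25): {"j":25}
After op 6 (add /otp 35): {"j":25,"otp":35}
After op 7 (replace /otp 79): {"j":25,"otp":79}
After op 8 (add /j 60): {"j":60,"otp":79}
After op 9 (add /otp 4): {"j":60,"otp":4}
After op 10 (add /xkl 82): {"j":60,"otp":4,"xkl":82}
After op 11 (remove /xkl): {"j":60,"otp":4}
After op 12 (replace /j 77): {"j":77,"otp":4}
After op 13 (replace /j 81): {"j":81,"otp":4}
After op 14 (add /yp 85): {"j":81,"otp":4,"yp":85}
After op 15 (remove /otp): {"j":81,"yp":85}
After op 16 (add /yp 51): {"j":81,"yp":51}
After op 17 (remove /yp): {"j":81}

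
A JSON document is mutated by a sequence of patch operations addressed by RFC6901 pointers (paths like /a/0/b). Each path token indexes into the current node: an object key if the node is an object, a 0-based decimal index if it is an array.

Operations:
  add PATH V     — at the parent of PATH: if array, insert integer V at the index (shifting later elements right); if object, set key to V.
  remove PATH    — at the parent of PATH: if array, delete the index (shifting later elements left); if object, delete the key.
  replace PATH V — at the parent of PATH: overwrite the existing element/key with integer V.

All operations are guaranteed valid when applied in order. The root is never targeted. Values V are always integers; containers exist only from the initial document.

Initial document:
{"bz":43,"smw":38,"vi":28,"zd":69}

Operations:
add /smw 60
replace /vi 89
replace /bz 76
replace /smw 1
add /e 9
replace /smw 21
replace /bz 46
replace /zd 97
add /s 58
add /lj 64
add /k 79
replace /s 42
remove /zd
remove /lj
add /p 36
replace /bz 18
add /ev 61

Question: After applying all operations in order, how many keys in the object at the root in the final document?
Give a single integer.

After op 1 (add /smw 60): {"bz":43,"smw":60,"vi":28,"zd":69}
After op 2 (replace /vi 89): {"bz":43,"smw":60,"vi":89,"zd":69}
After op 3 (replace /bz 76): {"bz":76,"smw":60,"vi":89,"zd":69}
After op 4 (replace /smw 1): {"bz":76,"smw":1,"vi":89,"zd":69}
After op 5 (add /e 9): {"bz":76,"e":9,"smw":1,"vi":89,"zd":69}
After op 6 (replace /smw 21): {"bz":76,"e":9,"smw":21,"vi":89,"zd":69}
After op 7 (replace /bz 46): {"bz":46,"e":9,"smw":21,"vi":89,"zd":69}
After op 8 (replace /zd 97): {"bz":46,"e":9,"smw":21,"vi":89,"zd":97}
After op 9 (add /s 58): {"bz":46,"e":9,"s":58,"smw":21,"vi":89,"zd":97}
After op 10 (add /lj 64): {"bz":46,"e":9,"lj":64,"s":58,"smw":21,"vi":89,"zd":97}
After op 11 (add /k 79): {"bz":46,"e":9,"k":79,"lj":64,"s":58,"smw":21,"vi":89,"zd":97}
After op 12 (replace /s 42): {"bz":46,"e":9,"k":79,"lj":64,"s":42,"smw":21,"vi":89,"zd":97}
After op 13 (remove /zd): {"bz":46,"e":9,"k":79,"lj":64,"s":42,"smw":21,"vi":89}
After op 14 (remove /lj): {"bz":46,"e":9,"k":79,"s":42,"smw":21,"vi":89}
After op 15 (add /p 36): {"bz":46,"e":9,"k":79,"p":36,"s":42,"smw":21,"vi":89}
After op 16 (replace /bz 18): {"bz":18,"e":9,"k":79,"p":36,"s":42,"smw":21,"vi":89}
After op 17 (add /ev 61): {"bz":18,"e":9,"ev":61,"k":79,"p":36,"s":42,"smw":21,"vi":89}
Size at the root: 8

Answer: 8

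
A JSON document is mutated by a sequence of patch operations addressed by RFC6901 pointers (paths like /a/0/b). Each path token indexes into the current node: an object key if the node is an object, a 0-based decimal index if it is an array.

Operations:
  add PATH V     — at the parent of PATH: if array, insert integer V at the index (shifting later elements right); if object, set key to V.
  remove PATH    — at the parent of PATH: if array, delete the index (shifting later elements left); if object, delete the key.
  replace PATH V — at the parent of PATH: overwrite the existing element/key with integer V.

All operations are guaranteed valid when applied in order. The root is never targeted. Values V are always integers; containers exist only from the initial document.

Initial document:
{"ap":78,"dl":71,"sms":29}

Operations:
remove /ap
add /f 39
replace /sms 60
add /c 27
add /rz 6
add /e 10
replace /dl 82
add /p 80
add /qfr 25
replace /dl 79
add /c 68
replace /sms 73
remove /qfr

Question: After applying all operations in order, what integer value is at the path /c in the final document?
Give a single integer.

After op 1 (remove /ap): {"dl":71,"sms":29}
After op 2 (add /f 39): {"dl":71,"f":39,"sms":29}
After op 3 (replace /sms 60): {"dl":71,"f":39,"sms":60}
After op 4 (add /c 27): {"c":27,"dl":71,"f":39,"sms":60}
After op 5 (add /rz 6): {"c":27,"dl":71,"f":39,"rz":6,"sms":60}
After op 6 (add /e 10): {"c":27,"dl":71,"e":10,"f":39,"rz":6,"sms":60}
After op 7 (replace /dl 82): {"c":27,"dl":82,"e":10,"f":39,"rz":6,"sms":60}
After op 8 (add /p 80): {"c":27,"dl":82,"e":10,"f":39,"p":80,"rz":6,"sms":60}
After op 9 (add /qfr 25): {"c":27,"dl":82,"e":10,"f":39,"p":80,"qfr":25,"rz":6,"sms":60}
After op 10 (replace /dl 79): {"c":27,"dl":79,"e":10,"f":39,"p":80,"qfr":25,"rz":6,"sms":60}
After op 11 (add /c 68): {"c":68,"dl":79,"e":10,"f":39,"p":80,"qfr":25,"rz":6,"sms":60}
After op 12 (replace /sms 73): {"c":68,"dl":79,"e":10,"f":39,"p":80,"qfr":25,"rz":6,"sms":73}
After op 13 (remove /qfr): {"c":68,"dl":79,"e":10,"f":39,"p":80,"rz":6,"sms":73}
Value at /c: 68

Answer: 68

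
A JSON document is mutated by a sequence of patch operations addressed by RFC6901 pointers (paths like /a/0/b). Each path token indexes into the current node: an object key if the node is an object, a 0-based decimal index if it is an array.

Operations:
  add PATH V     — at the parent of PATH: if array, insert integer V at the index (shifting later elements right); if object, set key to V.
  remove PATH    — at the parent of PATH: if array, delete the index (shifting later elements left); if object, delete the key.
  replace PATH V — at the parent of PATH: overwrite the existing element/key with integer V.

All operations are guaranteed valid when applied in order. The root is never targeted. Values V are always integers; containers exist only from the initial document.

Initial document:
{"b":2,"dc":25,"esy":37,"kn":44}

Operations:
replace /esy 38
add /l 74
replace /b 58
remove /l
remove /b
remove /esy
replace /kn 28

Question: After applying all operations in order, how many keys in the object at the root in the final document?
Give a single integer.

Answer: 2

Derivation:
After op 1 (replace /esy 38): {"b":2,"dc":25,"esy":38,"kn":44}
After op 2 (add /l 74): {"b":2,"dc":25,"esy":38,"kn":44,"l":74}
After op 3 (replace /b 58): {"b":58,"dc":25,"esy":38,"kn":44,"l":74}
After op 4 (remove /l): {"b":58,"dc":25,"esy":38,"kn":44}
After op 5 (remove /b): {"dc":25,"esy":38,"kn":44}
After op 6 (remove /esy): {"dc":25,"kn":44}
After op 7 (replace /kn 28): {"dc":25,"kn":28}
Size at the root: 2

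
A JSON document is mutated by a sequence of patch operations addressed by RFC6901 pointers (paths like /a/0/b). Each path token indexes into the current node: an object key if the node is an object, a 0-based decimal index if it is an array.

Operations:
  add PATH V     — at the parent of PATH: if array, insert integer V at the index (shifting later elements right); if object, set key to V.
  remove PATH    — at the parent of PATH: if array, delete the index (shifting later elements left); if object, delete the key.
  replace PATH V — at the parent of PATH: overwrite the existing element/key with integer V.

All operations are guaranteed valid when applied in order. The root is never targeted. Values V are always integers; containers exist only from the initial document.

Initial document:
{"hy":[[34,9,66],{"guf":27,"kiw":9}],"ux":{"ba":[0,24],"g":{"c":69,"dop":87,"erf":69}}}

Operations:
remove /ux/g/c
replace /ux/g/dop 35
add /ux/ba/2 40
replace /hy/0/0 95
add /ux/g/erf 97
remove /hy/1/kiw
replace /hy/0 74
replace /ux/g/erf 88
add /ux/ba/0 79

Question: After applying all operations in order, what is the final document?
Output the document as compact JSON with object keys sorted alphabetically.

Answer: {"hy":[74,{"guf":27}],"ux":{"ba":[79,0,24,40],"g":{"dop":35,"erf":88}}}

Derivation:
After op 1 (remove /ux/g/c): {"hy":[[34,9,66],{"guf":27,"kiw":9}],"ux":{"ba":[0,24],"g":{"dop":87,"erf":69}}}
After op 2 (replace /ux/g/dop 35): {"hy":[[34,9,66],{"guf":27,"kiw":9}],"ux":{"ba":[0,24],"g":{"dop":35,"erf":69}}}
After op 3 (add /ux/ba/2 40): {"hy":[[34,9,66],{"guf":27,"kiw":9}],"ux":{"ba":[0,24,40],"g":{"dop":35,"erf":69}}}
After op 4 (replace /hy/0/0 95): {"hy":[[95,9,66],{"guf":27,"kiw":9}],"ux":{"ba":[0,24,40],"g":{"dop":35,"erf":69}}}
After op 5 (add /ux/g/erf 97): {"hy":[[95,9,66],{"guf":27,"kiw":9}],"ux":{"ba":[0,24,40],"g":{"dop":35,"erf":97}}}
After op 6 (remove /hy/1/kiw): {"hy":[[95,9,66],{"guf":27}],"ux":{"ba":[0,24,40],"g":{"dop":35,"erf":97}}}
After op 7 (replace /hy/0 74): {"hy":[74,{"guf":27}],"ux":{"ba":[0,24,40],"g":{"dop":35,"erf":97}}}
After op 8 (replace /ux/g/erf 88): {"hy":[74,{"guf":27}],"ux":{"ba":[0,24,40],"g":{"dop":35,"erf":88}}}
After op 9 (add /ux/ba/0 79): {"hy":[74,{"guf":27}],"ux":{"ba":[79,0,24,40],"g":{"dop":35,"erf":88}}}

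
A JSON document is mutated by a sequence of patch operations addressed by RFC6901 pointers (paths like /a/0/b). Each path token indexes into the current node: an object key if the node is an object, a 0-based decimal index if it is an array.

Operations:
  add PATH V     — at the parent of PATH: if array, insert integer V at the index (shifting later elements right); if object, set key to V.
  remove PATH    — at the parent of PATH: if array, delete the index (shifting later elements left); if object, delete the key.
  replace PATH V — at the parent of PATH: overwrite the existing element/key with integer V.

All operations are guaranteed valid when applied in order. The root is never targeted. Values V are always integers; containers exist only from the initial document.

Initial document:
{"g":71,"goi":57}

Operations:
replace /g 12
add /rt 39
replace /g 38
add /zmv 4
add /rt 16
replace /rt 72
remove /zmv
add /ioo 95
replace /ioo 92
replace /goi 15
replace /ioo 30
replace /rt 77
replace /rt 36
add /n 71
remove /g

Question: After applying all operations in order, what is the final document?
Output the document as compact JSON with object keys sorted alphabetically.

Answer: {"goi":15,"ioo":30,"n":71,"rt":36}

Derivation:
After op 1 (replace /g 12): {"g":12,"goi":57}
After op 2 (add /rt 39): {"g":12,"goi":57,"rt":39}
After op 3 (replace /g 38): {"g":38,"goi":57,"rt":39}
After op 4 (add /zmv 4): {"g":38,"goi":57,"rt":39,"zmv":4}
After op 5 (add /rt 16): {"g":38,"goi":57,"rt":16,"zmv":4}
After op 6 (replace /rt 72): {"g":38,"goi":57,"rt":72,"zmv":4}
After op 7 (remove /zmv): {"g":38,"goi":57,"rt":72}
After op 8 (add /ioo 95): {"g":38,"goi":57,"ioo":95,"rt":72}
After op 9 (replace /ioo 92): {"g":38,"goi":57,"ioo":92,"rt":72}
After op 10 (replace /goi 15): {"g":38,"goi":15,"ioo":92,"rt":72}
After op 11 (replace /ioo 30): {"g":38,"goi":15,"ioo":30,"rt":72}
After op 12 (replace /rt 77): {"g":38,"goi":15,"ioo":30,"rt":77}
After op 13 (replace /rt 36): {"g":38,"goi":15,"ioo":30,"rt":36}
After op 14 (add /n 71): {"g":38,"goi":15,"ioo":30,"n":71,"rt":36}
After op 15 (remove /g): {"goi":15,"ioo":30,"n":71,"rt":36}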